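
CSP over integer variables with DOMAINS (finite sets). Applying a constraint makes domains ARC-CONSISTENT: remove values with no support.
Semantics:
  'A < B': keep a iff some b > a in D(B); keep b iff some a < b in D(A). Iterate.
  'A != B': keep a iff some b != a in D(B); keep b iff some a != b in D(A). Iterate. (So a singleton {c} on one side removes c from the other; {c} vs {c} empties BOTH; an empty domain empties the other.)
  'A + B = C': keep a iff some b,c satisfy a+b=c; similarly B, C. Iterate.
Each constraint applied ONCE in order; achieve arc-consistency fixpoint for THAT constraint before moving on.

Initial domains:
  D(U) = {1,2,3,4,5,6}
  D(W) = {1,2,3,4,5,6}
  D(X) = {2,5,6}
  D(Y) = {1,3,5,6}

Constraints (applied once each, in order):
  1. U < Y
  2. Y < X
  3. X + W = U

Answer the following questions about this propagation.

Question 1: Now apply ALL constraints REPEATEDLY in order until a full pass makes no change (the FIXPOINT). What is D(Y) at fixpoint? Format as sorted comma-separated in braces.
pass 0 (initial): D(Y)={1,3,5,6}
pass 1: U {1,2,3,4,5,6}->{}; W {1,2,3,4,5,6}->{}; X {2,5,6}->{}; Y {1,3,5,6}->{3,5}
pass 2: Y {3,5}->{}
pass 3: no change
Fixpoint after 3 passes: D(Y) = {}

Answer: {}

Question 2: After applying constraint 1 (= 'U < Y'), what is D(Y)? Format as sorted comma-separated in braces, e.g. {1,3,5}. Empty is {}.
Constraint 1 (U < Y) on D(U)={1,2,3,4,5,6} D(Y)={1,3,5,6}: U {1,2,3,4,5,6}->{1,2,3,4,5}; Y {1,3,5,6}->{3,5,6}
So after constraint 1: D(Y) = {3,5,6}

Answer: {3,5,6}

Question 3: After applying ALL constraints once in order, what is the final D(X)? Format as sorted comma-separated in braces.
Constraint 1 (U < Y) on D(U)={1,2,3,4,5,6} D(Y)={1,3,5,6}: U {1,2,3,4,5,6}->{1,2,3,4,5}; Y {1,3,5,6}->{3,5,6}
Constraint 2 (Y < X) on D(Y)={3,5,6} D(X)={2,5,6}: Y {3,5,6}->{3,5}; X {2,5,6}->{5,6}
Constraint 3 (X + W = U) on D(X)={5,6} D(W)={1,2,3,4,5,6} D(U)={1,2,3,4,5}: X {5,6}->{}; W {1,2,3,4,5,6}->{}; U {1,2,3,4,5}->{}
So after all 3 constraints: D(X) = {}

Answer: {}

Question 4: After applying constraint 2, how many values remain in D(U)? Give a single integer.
Answer: 5

Derivation:
Constraint 1 (U < Y) on D(U)={1,2,3,4,5,6} D(Y)={1,3,5,6}: U {1,2,3,4,5,6}->{1,2,3,4,5}; Y {1,3,5,6}->{3,5,6}
Constraint 2 (Y < X) on D(Y)={3,5,6} D(X)={2,5,6}: Y {3,5,6}->{3,5}; X {2,5,6}->{5,6}
So after constraint 2: D(U)={1,2,3,4,5}, size = 5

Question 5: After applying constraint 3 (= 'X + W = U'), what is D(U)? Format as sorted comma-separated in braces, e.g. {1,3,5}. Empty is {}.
Constraint 1 (U < Y) on D(U)={1,2,3,4,5,6} D(Y)={1,3,5,6}: U {1,2,3,4,5,6}->{1,2,3,4,5}; Y {1,3,5,6}->{3,5,6}
Constraint 2 (Y < X) on D(Y)={3,5,6} D(X)={2,5,6}: Y {3,5,6}->{3,5}; X {2,5,6}->{5,6}
Constraint 3 (X + W = U) on D(X)={5,6} D(W)={1,2,3,4,5,6} D(U)={1,2,3,4,5}: X {5,6}->{}; W {1,2,3,4,5,6}->{}; U {1,2,3,4,5}->{}
So after constraint 3: D(U) = {}

Answer: {}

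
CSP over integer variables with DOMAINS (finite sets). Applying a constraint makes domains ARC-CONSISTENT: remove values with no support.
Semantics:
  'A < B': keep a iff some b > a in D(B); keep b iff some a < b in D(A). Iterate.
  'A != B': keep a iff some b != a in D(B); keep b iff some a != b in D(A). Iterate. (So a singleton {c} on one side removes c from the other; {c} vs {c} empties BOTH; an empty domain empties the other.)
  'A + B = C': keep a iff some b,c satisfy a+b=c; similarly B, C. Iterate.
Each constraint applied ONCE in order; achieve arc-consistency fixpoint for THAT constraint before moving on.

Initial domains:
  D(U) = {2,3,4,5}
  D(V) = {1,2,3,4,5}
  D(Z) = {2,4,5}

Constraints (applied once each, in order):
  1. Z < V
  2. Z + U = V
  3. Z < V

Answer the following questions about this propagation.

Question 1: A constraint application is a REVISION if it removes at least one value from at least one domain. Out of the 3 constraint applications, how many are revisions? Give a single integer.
Answer: 2

Derivation:
Constraint 1 (Z < V) on D(Z)={2,4,5} D(V)={1,2,3,4,5}: Z {2,4,5}->{2,4}; V {1,2,3,4,5}->{3,4,5} => REVISION
Constraint 2 (Z + U = V) on D(Z)={2,4} D(U)={2,3,4,5} D(V)={3,4,5}: Z {2,4}->{2}; U {2,3,4,5}->{2,3}; V {3,4,5}->{4,5} => REVISION
Constraint 3 (Z < V) on D(Z)={2} D(V)={4,5}: no change => not a revision
Total revisions = 2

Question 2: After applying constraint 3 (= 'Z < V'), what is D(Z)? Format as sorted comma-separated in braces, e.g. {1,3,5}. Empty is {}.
Constraint 1 (Z < V) on D(Z)={2,4,5} D(V)={1,2,3,4,5}: Z {2,4,5}->{2,4}; V {1,2,3,4,5}->{3,4,5}
Constraint 2 (Z + U = V) on D(Z)={2,4} D(U)={2,3,4,5} D(V)={3,4,5}: Z {2,4}->{2}; U {2,3,4,5}->{2,3}; V {3,4,5}->{4,5}
Constraint 3 (Z < V) on D(Z)={2} D(V)={4,5}: no change
So after constraint 3: D(Z) = {2}

Answer: {2}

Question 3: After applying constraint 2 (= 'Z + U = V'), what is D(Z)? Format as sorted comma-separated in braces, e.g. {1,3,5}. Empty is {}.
Answer: {2}

Derivation:
Constraint 1 (Z < V) on D(Z)={2,4,5} D(V)={1,2,3,4,5}: Z {2,4,5}->{2,4}; V {1,2,3,4,5}->{3,4,5}
Constraint 2 (Z + U = V) on D(Z)={2,4} D(U)={2,3,4,5} D(V)={3,4,5}: Z {2,4}->{2}; U {2,3,4,5}->{2,3}; V {3,4,5}->{4,5}
So after constraint 2: D(Z) = {2}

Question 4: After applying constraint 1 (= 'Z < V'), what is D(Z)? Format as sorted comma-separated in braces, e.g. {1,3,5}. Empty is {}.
Constraint 1 (Z < V) on D(Z)={2,4,5} D(V)={1,2,3,4,5}: Z {2,4,5}->{2,4}; V {1,2,3,4,5}->{3,4,5}
So after constraint 1: D(Z) = {2,4}

Answer: {2,4}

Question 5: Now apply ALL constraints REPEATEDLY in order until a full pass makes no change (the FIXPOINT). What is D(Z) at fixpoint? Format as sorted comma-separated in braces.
Answer: {2}

Derivation:
pass 0 (initial): D(Z)={2,4,5}
pass 1: U {2,3,4,5}->{2,3}; V {1,2,3,4,5}->{4,5}; Z {2,4,5}->{2}
pass 2: no change
Fixpoint after 2 passes: D(Z) = {2}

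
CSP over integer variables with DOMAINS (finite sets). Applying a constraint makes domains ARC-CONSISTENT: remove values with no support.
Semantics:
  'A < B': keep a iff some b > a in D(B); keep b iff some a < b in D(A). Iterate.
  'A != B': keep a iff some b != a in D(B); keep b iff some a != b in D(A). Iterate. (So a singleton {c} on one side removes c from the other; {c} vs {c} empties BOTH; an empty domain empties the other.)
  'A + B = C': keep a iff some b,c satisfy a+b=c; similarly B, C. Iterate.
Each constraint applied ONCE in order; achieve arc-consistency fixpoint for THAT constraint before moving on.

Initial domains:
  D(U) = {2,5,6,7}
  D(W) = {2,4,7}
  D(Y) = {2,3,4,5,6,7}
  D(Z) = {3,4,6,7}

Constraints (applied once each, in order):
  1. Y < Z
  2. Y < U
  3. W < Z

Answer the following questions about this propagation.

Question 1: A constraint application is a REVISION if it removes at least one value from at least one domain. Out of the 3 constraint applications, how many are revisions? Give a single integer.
Constraint 1 (Y < Z) on D(Y)={2,3,4,5,6,7} D(Z)={3,4,6,7}: Y {2,3,4,5,6,7}->{2,3,4,5,6} => REVISION
Constraint 2 (Y < U) on D(Y)={2,3,4,5,6} D(U)={2,5,6,7}: U {2,5,6,7}->{5,6,7} => REVISION
Constraint 3 (W < Z) on D(W)={2,4,7} D(Z)={3,4,6,7}: W {2,4,7}->{2,4} => REVISION
Total revisions = 3

Answer: 3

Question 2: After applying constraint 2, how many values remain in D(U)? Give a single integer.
Answer: 3

Derivation:
Constraint 1 (Y < Z) on D(Y)={2,3,4,5,6,7} D(Z)={3,4,6,7}: Y {2,3,4,5,6,7}->{2,3,4,5,6}
Constraint 2 (Y < U) on D(Y)={2,3,4,5,6} D(U)={2,5,6,7}: U {2,5,6,7}->{5,6,7}
So after constraint 2: D(U)={5,6,7}, size = 3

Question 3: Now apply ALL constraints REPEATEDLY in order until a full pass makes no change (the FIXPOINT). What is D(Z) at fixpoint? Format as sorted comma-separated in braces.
Answer: {3,4,6,7}

Derivation:
pass 0 (initial): D(Z)={3,4,6,7}
pass 1: U {2,5,6,7}->{5,6,7}; W {2,4,7}->{2,4}; Y {2,3,4,5,6,7}->{2,3,4,5,6}
pass 2: no change
Fixpoint after 2 passes: D(Z) = {3,4,6,7}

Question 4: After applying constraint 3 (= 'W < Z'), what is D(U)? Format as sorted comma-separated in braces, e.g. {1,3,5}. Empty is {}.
Constraint 1 (Y < Z) on D(Y)={2,3,4,5,6,7} D(Z)={3,4,6,7}: Y {2,3,4,5,6,7}->{2,3,4,5,6}
Constraint 2 (Y < U) on D(Y)={2,3,4,5,6} D(U)={2,5,6,7}: U {2,5,6,7}->{5,6,7}
Constraint 3 (W < Z) on D(W)={2,4,7} D(Z)={3,4,6,7}: W {2,4,7}->{2,4}
So after constraint 3: D(U) = {5,6,7}

Answer: {5,6,7}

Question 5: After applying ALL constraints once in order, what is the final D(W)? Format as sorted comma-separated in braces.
Constraint 1 (Y < Z) on D(Y)={2,3,4,5,6,7} D(Z)={3,4,6,7}: Y {2,3,4,5,6,7}->{2,3,4,5,6}
Constraint 2 (Y < U) on D(Y)={2,3,4,5,6} D(U)={2,5,6,7}: U {2,5,6,7}->{5,6,7}
Constraint 3 (W < Z) on D(W)={2,4,7} D(Z)={3,4,6,7}: W {2,4,7}->{2,4}
So after all 3 constraints: D(W) = {2,4}

Answer: {2,4}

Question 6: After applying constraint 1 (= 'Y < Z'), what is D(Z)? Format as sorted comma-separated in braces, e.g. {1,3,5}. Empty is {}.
Constraint 1 (Y < Z) on D(Y)={2,3,4,5,6,7} D(Z)={3,4,6,7}: Y {2,3,4,5,6,7}->{2,3,4,5,6}
So after constraint 1: D(Z) = {3,4,6,7}

Answer: {3,4,6,7}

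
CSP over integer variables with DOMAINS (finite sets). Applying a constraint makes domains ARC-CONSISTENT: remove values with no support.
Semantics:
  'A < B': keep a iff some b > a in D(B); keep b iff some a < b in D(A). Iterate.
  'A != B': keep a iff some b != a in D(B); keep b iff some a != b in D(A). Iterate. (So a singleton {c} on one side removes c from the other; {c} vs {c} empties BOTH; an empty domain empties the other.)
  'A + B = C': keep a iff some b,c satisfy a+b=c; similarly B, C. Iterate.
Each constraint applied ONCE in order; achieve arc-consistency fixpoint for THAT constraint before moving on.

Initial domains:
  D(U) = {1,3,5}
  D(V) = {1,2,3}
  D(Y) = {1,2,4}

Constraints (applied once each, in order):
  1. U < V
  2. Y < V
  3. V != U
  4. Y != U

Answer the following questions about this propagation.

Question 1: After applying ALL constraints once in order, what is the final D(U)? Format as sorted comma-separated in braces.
Answer: {1}

Derivation:
Constraint 1 (U < V) on D(U)={1,3,5} D(V)={1,2,3}: U {1,3,5}->{1}; V {1,2,3}->{2,3}
Constraint 2 (Y < V) on D(Y)={1,2,4} D(V)={2,3}: Y {1,2,4}->{1,2}
Constraint 3 (V != U) on D(V)={2,3} D(U)={1}: no change
Constraint 4 (Y != U) on D(Y)={1,2} D(U)={1}: Y {1,2}->{2}
So after all 4 constraints: D(U) = {1}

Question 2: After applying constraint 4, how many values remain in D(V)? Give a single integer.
Constraint 1 (U < V) on D(U)={1,3,5} D(V)={1,2,3}: U {1,3,5}->{1}; V {1,2,3}->{2,3}
Constraint 2 (Y < V) on D(Y)={1,2,4} D(V)={2,3}: Y {1,2,4}->{1,2}
Constraint 3 (V != U) on D(V)={2,3} D(U)={1}: no change
Constraint 4 (Y != U) on D(Y)={1,2} D(U)={1}: Y {1,2}->{2}
So after constraint 4: D(V)={2,3}, size = 2

Answer: 2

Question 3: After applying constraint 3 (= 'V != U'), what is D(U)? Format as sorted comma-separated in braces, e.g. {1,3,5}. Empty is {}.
Answer: {1}

Derivation:
Constraint 1 (U < V) on D(U)={1,3,5} D(V)={1,2,3}: U {1,3,5}->{1}; V {1,2,3}->{2,3}
Constraint 2 (Y < V) on D(Y)={1,2,4} D(V)={2,3}: Y {1,2,4}->{1,2}
Constraint 3 (V != U) on D(V)={2,3} D(U)={1}: no change
So after constraint 3: D(U) = {1}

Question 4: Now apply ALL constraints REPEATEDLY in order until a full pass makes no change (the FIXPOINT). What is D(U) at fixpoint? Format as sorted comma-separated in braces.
pass 0 (initial): D(U)={1,3,5}
pass 1: U {1,3,5}->{1}; V {1,2,3}->{2,3}; Y {1,2,4}->{2}
pass 2: V {2,3}->{3}
pass 3: no change
Fixpoint after 3 passes: D(U) = {1}

Answer: {1}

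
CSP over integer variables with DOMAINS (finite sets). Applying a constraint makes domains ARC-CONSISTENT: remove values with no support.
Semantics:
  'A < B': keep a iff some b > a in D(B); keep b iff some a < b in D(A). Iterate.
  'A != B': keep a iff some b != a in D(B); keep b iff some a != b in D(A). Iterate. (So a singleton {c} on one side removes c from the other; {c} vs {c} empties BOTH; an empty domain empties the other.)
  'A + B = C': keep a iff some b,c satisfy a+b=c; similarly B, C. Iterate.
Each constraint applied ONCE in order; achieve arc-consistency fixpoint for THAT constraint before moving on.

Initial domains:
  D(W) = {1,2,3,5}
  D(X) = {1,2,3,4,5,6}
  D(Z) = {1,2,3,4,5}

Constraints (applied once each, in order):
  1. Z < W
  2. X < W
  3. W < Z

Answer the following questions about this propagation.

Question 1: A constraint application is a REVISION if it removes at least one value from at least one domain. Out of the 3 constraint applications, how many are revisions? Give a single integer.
Constraint 1 (Z < W) on D(Z)={1,2,3,4,5} D(W)={1,2,3,5}: Z {1,2,3,4,5}->{1,2,3,4}; W {1,2,3,5}->{2,3,5} => REVISION
Constraint 2 (X < W) on D(X)={1,2,3,4,5,6} D(W)={2,3,5}: X {1,2,3,4,5,6}->{1,2,3,4} => REVISION
Constraint 3 (W < Z) on D(W)={2,3,5} D(Z)={1,2,3,4}: W {2,3,5}->{2,3}; Z {1,2,3,4}->{3,4} => REVISION
Total revisions = 3

Answer: 3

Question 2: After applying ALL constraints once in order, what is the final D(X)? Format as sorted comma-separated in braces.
Answer: {1,2,3,4}

Derivation:
Constraint 1 (Z < W) on D(Z)={1,2,3,4,5} D(W)={1,2,3,5}: Z {1,2,3,4,5}->{1,2,3,4}; W {1,2,3,5}->{2,3,5}
Constraint 2 (X < W) on D(X)={1,2,3,4,5,6} D(W)={2,3,5}: X {1,2,3,4,5,6}->{1,2,3,4}
Constraint 3 (W < Z) on D(W)={2,3,5} D(Z)={1,2,3,4}: W {2,3,5}->{2,3}; Z {1,2,3,4}->{3,4}
So after all 3 constraints: D(X) = {1,2,3,4}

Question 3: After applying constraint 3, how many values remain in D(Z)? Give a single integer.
Constraint 1 (Z < W) on D(Z)={1,2,3,4,5} D(W)={1,2,3,5}: Z {1,2,3,4,5}->{1,2,3,4}; W {1,2,3,5}->{2,3,5}
Constraint 2 (X < W) on D(X)={1,2,3,4,5,6} D(W)={2,3,5}: X {1,2,3,4,5,6}->{1,2,3,4}
Constraint 3 (W < Z) on D(W)={2,3,5} D(Z)={1,2,3,4}: W {2,3,5}->{2,3}; Z {1,2,3,4}->{3,4}
So after constraint 3: D(Z)={3,4}, size = 2

Answer: 2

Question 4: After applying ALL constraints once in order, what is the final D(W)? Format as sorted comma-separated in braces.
Answer: {2,3}

Derivation:
Constraint 1 (Z < W) on D(Z)={1,2,3,4,5} D(W)={1,2,3,5}: Z {1,2,3,4,5}->{1,2,3,4}; W {1,2,3,5}->{2,3,5}
Constraint 2 (X < W) on D(X)={1,2,3,4,5,6} D(W)={2,3,5}: X {1,2,3,4,5,6}->{1,2,3,4}
Constraint 3 (W < Z) on D(W)={2,3,5} D(Z)={1,2,3,4}: W {2,3,5}->{2,3}; Z {1,2,3,4}->{3,4}
So after all 3 constraints: D(W) = {2,3}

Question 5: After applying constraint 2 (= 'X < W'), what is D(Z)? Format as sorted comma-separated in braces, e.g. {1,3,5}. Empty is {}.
Answer: {1,2,3,4}

Derivation:
Constraint 1 (Z < W) on D(Z)={1,2,3,4,5} D(W)={1,2,3,5}: Z {1,2,3,4,5}->{1,2,3,4}; W {1,2,3,5}->{2,3,5}
Constraint 2 (X < W) on D(X)={1,2,3,4,5,6} D(W)={2,3,5}: X {1,2,3,4,5,6}->{1,2,3,4}
So after constraint 2: D(Z) = {1,2,3,4}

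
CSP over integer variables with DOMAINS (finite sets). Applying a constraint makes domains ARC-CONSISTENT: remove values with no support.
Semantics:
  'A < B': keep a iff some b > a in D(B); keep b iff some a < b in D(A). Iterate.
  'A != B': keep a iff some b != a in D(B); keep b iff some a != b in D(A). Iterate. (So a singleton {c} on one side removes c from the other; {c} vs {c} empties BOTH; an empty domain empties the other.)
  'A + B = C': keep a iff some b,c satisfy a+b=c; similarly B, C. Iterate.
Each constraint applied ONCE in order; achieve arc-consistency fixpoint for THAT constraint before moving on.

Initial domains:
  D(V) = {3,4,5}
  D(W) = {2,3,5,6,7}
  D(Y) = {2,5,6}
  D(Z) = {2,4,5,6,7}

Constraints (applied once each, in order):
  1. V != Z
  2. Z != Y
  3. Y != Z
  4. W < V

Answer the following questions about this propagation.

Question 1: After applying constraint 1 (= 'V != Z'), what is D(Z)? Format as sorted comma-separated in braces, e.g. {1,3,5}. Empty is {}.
Constraint 1 (V != Z) on D(V)={3,4,5} D(Z)={2,4,5,6,7}: no change
So after constraint 1: D(Z) = {2,4,5,6,7}

Answer: {2,4,5,6,7}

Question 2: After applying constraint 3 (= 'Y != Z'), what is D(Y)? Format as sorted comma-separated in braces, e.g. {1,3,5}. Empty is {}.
Answer: {2,5,6}

Derivation:
Constraint 1 (V != Z) on D(V)={3,4,5} D(Z)={2,4,5,6,7}: no change
Constraint 2 (Z != Y) on D(Z)={2,4,5,6,7} D(Y)={2,5,6}: no change
Constraint 3 (Y != Z) on D(Y)={2,5,6} D(Z)={2,4,5,6,7}: no change
So after constraint 3: D(Y) = {2,5,6}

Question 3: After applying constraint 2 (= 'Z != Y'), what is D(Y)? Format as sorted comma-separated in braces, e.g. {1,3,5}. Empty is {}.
Answer: {2,5,6}

Derivation:
Constraint 1 (V != Z) on D(V)={3,4,5} D(Z)={2,4,5,6,7}: no change
Constraint 2 (Z != Y) on D(Z)={2,4,5,6,7} D(Y)={2,5,6}: no change
So after constraint 2: D(Y) = {2,5,6}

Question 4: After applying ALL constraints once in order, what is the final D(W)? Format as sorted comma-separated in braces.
Answer: {2,3}

Derivation:
Constraint 1 (V != Z) on D(V)={3,4,5} D(Z)={2,4,5,6,7}: no change
Constraint 2 (Z != Y) on D(Z)={2,4,5,6,7} D(Y)={2,5,6}: no change
Constraint 3 (Y != Z) on D(Y)={2,5,6} D(Z)={2,4,5,6,7}: no change
Constraint 4 (W < V) on D(W)={2,3,5,6,7} D(V)={3,4,5}: W {2,3,5,6,7}->{2,3}
So after all 4 constraints: D(W) = {2,3}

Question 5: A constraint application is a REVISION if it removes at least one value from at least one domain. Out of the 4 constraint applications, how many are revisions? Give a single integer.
Answer: 1

Derivation:
Constraint 1 (V != Z) on D(V)={3,4,5} D(Z)={2,4,5,6,7}: no change => not a revision
Constraint 2 (Z != Y) on D(Z)={2,4,5,6,7} D(Y)={2,5,6}: no change => not a revision
Constraint 3 (Y != Z) on D(Y)={2,5,6} D(Z)={2,4,5,6,7}: no change => not a revision
Constraint 4 (W < V) on D(W)={2,3,5,6,7} D(V)={3,4,5}: W {2,3,5,6,7}->{2,3} => REVISION
Total revisions = 1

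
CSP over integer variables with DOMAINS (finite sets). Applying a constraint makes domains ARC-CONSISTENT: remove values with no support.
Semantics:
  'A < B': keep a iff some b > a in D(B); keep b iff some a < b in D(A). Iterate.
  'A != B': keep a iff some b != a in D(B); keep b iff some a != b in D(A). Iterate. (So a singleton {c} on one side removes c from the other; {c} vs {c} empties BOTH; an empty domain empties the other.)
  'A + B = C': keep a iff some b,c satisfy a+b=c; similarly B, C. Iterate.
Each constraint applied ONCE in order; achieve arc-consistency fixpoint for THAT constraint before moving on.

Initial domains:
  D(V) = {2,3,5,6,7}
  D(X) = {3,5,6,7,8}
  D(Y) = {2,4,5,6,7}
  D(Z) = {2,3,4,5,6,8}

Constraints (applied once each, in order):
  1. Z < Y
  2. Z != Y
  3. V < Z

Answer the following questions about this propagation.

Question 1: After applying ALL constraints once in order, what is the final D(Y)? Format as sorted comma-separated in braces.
Constraint 1 (Z < Y) on D(Z)={2,3,4,5,6,8} D(Y)={2,4,5,6,7}: Z {2,3,4,5,6,8}->{2,3,4,5,6}; Y {2,4,5,6,7}->{4,5,6,7}
Constraint 2 (Z != Y) on D(Z)={2,3,4,5,6} D(Y)={4,5,6,7}: no change
Constraint 3 (V < Z) on D(V)={2,3,5,6,7} D(Z)={2,3,4,5,6}: V {2,3,5,6,7}->{2,3,5}; Z {2,3,4,5,6}->{3,4,5,6}
So after all 3 constraints: D(Y) = {4,5,6,7}

Answer: {4,5,6,7}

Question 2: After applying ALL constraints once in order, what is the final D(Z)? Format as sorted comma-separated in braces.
Answer: {3,4,5,6}

Derivation:
Constraint 1 (Z < Y) on D(Z)={2,3,4,5,6,8} D(Y)={2,4,5,6,7}: Z {2,3,4,5,6,8}->{2,3,4,5,6}; Y {2,4,5,6,7}->{4,5,6,7}
Constraint 2 (Z != Y) on D(Z)={2,3,4,5,6} D(Y)={4,5,6,7}: no change
Constraint 3 (V < Z) on D(V)={2,3,5,6,7} D(Z)={2,3,4,5,6}: V {2,3,5,6,7}->{2,3,5}; Z {2,3,4,5,6}->{3,4,5,6}
So after all 3 constraints: D(Z) = {3,4,5,6}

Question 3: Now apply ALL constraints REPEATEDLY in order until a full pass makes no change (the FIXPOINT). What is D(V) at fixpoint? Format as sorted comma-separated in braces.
Answer: {2,3,5}

Derivation:
pass 0 (initial): D(V)={2,3,5,6,7}
pass 1: V {2,3,5,6,7}->{2,3,5}; Y {2,4,5,6,7}->{4,5,6,7}; Z {2,3,4,5,6,8}->{3,4,5,6}
pass 2: no change
Fixpoint after 2 passes: D(V) = {2,3,5}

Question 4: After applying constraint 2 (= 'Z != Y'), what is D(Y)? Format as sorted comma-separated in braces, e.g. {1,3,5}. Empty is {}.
Constraint 1 (Z < Y) on D(Z)={2,3,4,5,6,8} D(Y)={2,4,5,6,7}: Z {2,3,4,5,6,8}->{2,3,4,5,6}; Y {2,4,5,6,7}->{4,5,6,7}
Constraint 2 (Z != Y) on D(Z)={2,3,4,5,6} D(Y)={4,5,6,7}: no change
So after constraint 2: D(Y) = {4,5,6,7}

Answer: {4,5,6,7}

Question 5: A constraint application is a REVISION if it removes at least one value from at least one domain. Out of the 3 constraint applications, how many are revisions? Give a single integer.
Constraint 1 (Z < Y) on D(Z)={2,3,4,5,6,8} D(Y)={2,4,5,6,7}: Z {2,3,4,5,6,8}->{2,3,4,5,6}; Y {2,4,5,6,7}->{4,5,6,7} => REVISION
Constraint 2 (Z != Y) on D(Z)={2,3,4,5,6} D(Y)={4,5,6,7}: no change => not a revision
Constraint 3 (V < Z) on D(V)={2,3,5,6,7} D(Z)={2,3,4,5,6}: V {2,3,5,6,7}->{2,3,5}; Z {2,3,4,5,6}->{3,4,5,6} => REVISION
Total revisions = 2

Answer: 2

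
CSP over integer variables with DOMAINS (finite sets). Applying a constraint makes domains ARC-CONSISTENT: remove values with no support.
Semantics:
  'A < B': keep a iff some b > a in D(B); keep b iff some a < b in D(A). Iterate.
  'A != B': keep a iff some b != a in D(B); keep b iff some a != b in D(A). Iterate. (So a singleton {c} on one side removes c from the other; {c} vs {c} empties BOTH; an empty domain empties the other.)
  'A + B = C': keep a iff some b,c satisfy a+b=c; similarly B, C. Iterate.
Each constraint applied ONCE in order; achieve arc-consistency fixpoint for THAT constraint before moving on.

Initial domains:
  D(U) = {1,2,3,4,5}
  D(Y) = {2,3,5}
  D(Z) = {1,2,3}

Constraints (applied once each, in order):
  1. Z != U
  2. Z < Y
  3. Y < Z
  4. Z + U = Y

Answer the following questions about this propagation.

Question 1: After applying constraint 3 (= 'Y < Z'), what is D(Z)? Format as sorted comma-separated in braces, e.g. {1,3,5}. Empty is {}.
Constraint 1 (Z != U) on D(Z)={1,2,3} D(U)={1,2,3,4,5}: no change
Constraint 2 (Z < Y) on D(Z)={1,2,3} D(Y)={2,3,5}: no change
Constraint 3 (Y < Z) on D(Y)={2,3,5} D(Z)={1,2,3}: Y {2,3,5}->{2}; Z {1,2,3}->{3}
So after constraint 3: D(Z) = {3}

Answer: {3}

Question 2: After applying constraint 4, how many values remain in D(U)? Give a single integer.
Constraint 1 (Z != U) on D(Z)={1,2,3} D(U)={1,2,3,4,5}: no change
Constraint 2 (Z < Y) on D(Z)={1,2,3} D(Y)={2,3,5}: no change
Constraint 3 (Y < Z) on D(Y)={2,3,5} D(Z)={1,2,3}: Y {2,3,5}->{2}; Z {1,2,3}->{3}
Constraint 4 (Z + U = Y) on D(Z)={3} D(U)={1,2,3,4,5} D(Y)={2}: Z {3}->{}; U {1,2,3,4,5}->{}; Y {2}->{}
So after constraint 4: D(U)={}, size = 0

Answer: 0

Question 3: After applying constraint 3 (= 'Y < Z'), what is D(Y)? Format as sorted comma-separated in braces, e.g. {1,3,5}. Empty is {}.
Answer: {2}

Derivation:
Constraint 1 (Z != U) on D(Z)={1,2,3} D(U)={1,2,3,4,5}: no change
Constraint 2 (Z < Y) on D(Z)={1,2,3} D(Y)={2,3,5}: no change
Constraint 3 (Y < Z) on D(Y)={2,3,5} D(Z)={1,2,3}: Y {2,3,5}->{2}; Z {1,2,3}->{3}
So after constraint 3: D(Y) = {2}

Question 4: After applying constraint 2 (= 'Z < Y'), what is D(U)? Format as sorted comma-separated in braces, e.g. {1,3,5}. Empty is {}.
Constraint 1 (Z != U) on D(Z)={1,2,3} D(U)={1,2,3,4,5}: no change
Constraint 2 (Z < Y) on D(Z)={1,2,3} D(Y)={2,3,5}: no change
So after constraint 2: D(U) = {1,2,3,4,5}

Answer: {1,2,3,4,5}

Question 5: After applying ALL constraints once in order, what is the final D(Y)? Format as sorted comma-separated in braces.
Constraint 1 (Z != U) on D(Z)={1,2,3} D(U)={1,2,3,4,5}: no change
Constraint 2 (Z < Y) on D(Z)={1,2,3} D(Y)={2,3,5}: no change
Constraint 3 (Y < Z) on D(Y)={2,3,5} D(Z)={1,2,3}: Y {2,3,5}->{2}; Z {1,2,3}->{3}
Constraint 4 (Z + U = Y) on D(Z)={3} D(U)={1,2,3,4,5} D(Y)={2}: Z {3}->{}; U {1,2,3,4,5}->{}; Y {2}->{}
So after all 4 constraints: D(Y) = {}

Answer: {}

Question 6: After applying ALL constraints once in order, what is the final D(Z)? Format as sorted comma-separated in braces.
Answer: {}

Derivation:
Constraint 1 (Z != U) on D(Z)={1,2,3} D(U)={1,2,3,4,5}: no change
Constraint 2 (Z < Y) on D(Z)={1,2,3} D(Y)={2,3,5}: no change
Constraint 3 (Y < Z) on D(Y)={2,3,5} D(Z)={1,2,3}: Y {2,3,5}->{2}; Z {1,2,3}->{3}
Constraint 4 (Z + U = Y) on D(Z)={3} D(U)={1,2,3,4,5} D(Y)={2}: Z {3}->{}; U {1,2,3,4,5}->{}; Y {2}->{}
So after all 4 constraints: D(Z) = {}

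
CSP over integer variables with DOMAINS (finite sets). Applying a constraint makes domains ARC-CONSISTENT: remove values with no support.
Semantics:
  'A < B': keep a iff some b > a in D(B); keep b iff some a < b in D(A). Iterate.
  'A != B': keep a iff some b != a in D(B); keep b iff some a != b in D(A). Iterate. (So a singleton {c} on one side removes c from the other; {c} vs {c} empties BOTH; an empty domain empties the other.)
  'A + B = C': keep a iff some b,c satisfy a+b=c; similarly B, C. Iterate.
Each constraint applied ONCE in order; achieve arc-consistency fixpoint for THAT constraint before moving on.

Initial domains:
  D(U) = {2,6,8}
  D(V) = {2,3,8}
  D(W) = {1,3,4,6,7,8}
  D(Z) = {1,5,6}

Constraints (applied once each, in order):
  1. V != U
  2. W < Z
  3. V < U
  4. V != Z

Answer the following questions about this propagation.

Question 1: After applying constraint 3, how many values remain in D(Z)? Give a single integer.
Answer: 2

Derivation:
Constraint 1 (V != U) on D(V)={2,3,8} D(U)={2,6,8}: no change
Constraint 2 (W < Z) on D(W)={1,3,4,6,7,8} D(Z)={1,5,6}: W {1,3,4,6,7,8}->{1,3,4}; Z {1,5,6}->{5,6}
Constraint 3 (V < U) on D(V)={2,3,8} D(U)={2,6,8}: V {2,3,8}->{2,3}; U {2,6,8}->{6,8}
So after constraint 3: D(Z)={5,6}, size = 2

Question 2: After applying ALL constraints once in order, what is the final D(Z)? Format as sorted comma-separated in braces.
Answer: {5,6}

Derivation:
Constraint 1 (V != U) on D(V)={2,3,8} D(U)={2,6,8}: no change
Constraint 2 (W < Z) on D(W)={1,3,4,6,7,8} D(Z)={1,5,6}: W {1,3,4,6,7,8}->{1,3,4}; Z {1,5,6}->{5,6}
Constraint 3 (V < U) on D(V)={2,3,8} D(U)={2,6,8}: V {2,3,8}->{2,3}; U {2,6,8}->{6,8}
Constraint 4 (V != Z) on D(V)={2,3} D(Z)={5,6}: no change
So after all 4 constraints: D(Z) = {5,6}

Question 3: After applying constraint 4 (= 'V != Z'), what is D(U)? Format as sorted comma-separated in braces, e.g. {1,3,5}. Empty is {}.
Constraint 1 (V != U) on D(V)={2,3,8} D(U)={2,6,8}: no change
Constraint 2 (W < Z) on D(W)={1,3,4,6,7,8} D(Z)={1,5,6}: W {1,3,4,6,7,8}->{1,3,4}; Z {1,5,6}->{5,6}
Constraint 3 (V < U) on D(V)={2,3,8} D(U)={2,6,8}: V {2,3,8}->{2,3}; U {2,6,8}->{6,8}
Constraint 4 (V != Z) on D(V)={2,3} D(Z)={5,6}: no change
So after constraint 4: D(U) = {6,8}

Answer: {6,8}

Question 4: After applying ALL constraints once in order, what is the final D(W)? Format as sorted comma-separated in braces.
Constraint 1 (V != U) on D(V)={2,3,8} D(U)={2,6,8}: no change
Constraint 2 (W < Z) on D(W)={1,3,4,6,7,8} D(Z)={1,5,6}: W {1,3,4,6,7,8}->{1,3,4}; Z {1,5,6}->{5,6}
Constraint 3 (V < U) on D(V)={2,3,8} D(U)={2,6,8}: V {2,3,8}->{2,3}; U {2,6,8}->{6,8}
Constraint 4 (V != Z) on D(V)={2,3} D(Z)={5,6}: no change
So after all 4 constraints: D(W) = {1,3,4}

Answer: {1,3,4}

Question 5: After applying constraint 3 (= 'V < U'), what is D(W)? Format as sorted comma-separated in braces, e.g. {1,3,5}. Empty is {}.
Answer: {1,3,4}

Derivation:
Constraint 1 (V != U) on D(V)={2,3,8} D(U)={2,6,8}: no change
Constraint 2 (W < Z) on D(W)={1,3,4,6,7,8} D(Z)={1,5,6}: W {1,3,4,6,7,8}->{1,3,4}; Z {1,5,6}->{5,6}
Constraint 3 (V < U) on D(V)={2,3,8} D(U)={2,6,8}: V {2,3,8}->{2,3}; U {2,6,8}->{6,8}
So after constraint 3: D(W) = {1,3,4}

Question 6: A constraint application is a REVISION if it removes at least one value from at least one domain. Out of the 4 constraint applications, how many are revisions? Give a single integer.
Constraint 1 (V != U) on D(V)={2,3,8} D(U)={2,6,8}: no change => not a revision
Constraint 2 (W < Z) on D(W)={1,3,4,6,7,8} D(Z)={1,5,6}: W {1,3,4,6,7,8}->{1,3,4}; Z {1,5,6}->{5,6} => REVISION
Constraint 3 (V < U) on D(V)={2,3,8} D(U)={2,6,8}: V {2,3,8}->{2,3}; U {2,6,8}->{6,8} => REVISION
Constraint 4 (V != Z) on D(V)={2,3} D(Z)={5,6}: no change => not a revision
Total revisions = 2

Answer: 2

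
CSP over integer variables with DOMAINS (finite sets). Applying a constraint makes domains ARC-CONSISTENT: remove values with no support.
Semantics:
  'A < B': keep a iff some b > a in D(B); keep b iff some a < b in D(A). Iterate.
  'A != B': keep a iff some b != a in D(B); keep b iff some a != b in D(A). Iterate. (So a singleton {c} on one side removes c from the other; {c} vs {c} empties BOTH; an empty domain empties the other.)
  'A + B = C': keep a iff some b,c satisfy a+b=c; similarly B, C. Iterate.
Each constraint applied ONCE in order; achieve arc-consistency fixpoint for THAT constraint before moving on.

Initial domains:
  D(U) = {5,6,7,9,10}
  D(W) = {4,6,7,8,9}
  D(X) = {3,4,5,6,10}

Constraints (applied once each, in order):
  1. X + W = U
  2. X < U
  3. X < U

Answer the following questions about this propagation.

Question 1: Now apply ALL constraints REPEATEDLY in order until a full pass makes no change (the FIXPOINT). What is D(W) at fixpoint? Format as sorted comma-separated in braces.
pass 0 (initial): D(W)={4,6,7,8,9}
pass 1: U {5,6,7,9,10}->{7,9,10}; W {4,6,7,8,9}->{4,6,7}; X {3,4,5,6,10}->{3,4,5,6}
pass 2: no change
Fixpoint after 2 passes: D(W) = {4,6,7}

Answer: {4,6,7}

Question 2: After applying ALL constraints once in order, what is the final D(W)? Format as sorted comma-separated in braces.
Answer: {4,6,7}

Derivation:
Constraint 1 (X + W = U) on D(X)={3,4,5,6,10} D(W)={4,6,7,8,9} D(U)={5,6,7,9,10}: X {3,4,5,6,10}->{3,4,5,6}; W {4,6,7,8,9}->{4,6,7}; U {5,6,7,9,10}->{7,9,10}
Constraint 2 (X < U) on D(X)={3,4,5,6} D(U)={7,9,10}: no change
Constraint 3 (X < U) on D(X)={3,4,5,6} D(U)={7,9,10}: no change
So after all 3 constraints: D(W) = {4,6,7}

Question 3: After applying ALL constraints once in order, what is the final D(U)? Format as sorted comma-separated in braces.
Constraint 1 (X + W = U) on D(X)={3,4,5,6,10} D(W)={4,6,7,8,9} D(U)={5,6,7,9,10}: X {3,4,5,6,10}->{3,4,5,6}; W {4,6,7,8,9}->{4,6,7}; U {5,6,7,9,10}->{7,9,10}
Constraint 2 (X < U) on D(X)={3,4,5,6} D(U)={7,9,10}: no change
Constraint 3 (X < U) on D(X)={3,4,5,6} D(U)={7,9,10}: no change
So after all 3 constraints: D(U) = {7,9,10}

Answer: {7,9,10}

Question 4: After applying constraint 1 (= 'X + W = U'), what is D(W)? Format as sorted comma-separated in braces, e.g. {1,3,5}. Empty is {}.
Answer: {4,6,7}

Derivation:
Constraint 1 (X + W = U) on D(X)={3,4,5,6,10} D(W)={4,6,7,8,9} D(U)={5,6,7,9,10}: X {3,4,5,6,10}->{3,4,5,6}; W {4,6,7,8,9}->{4,6,7}; U {5,6,7,9,10}->{7,9,10}
So after constraint 1: D(W) = {4,6,7}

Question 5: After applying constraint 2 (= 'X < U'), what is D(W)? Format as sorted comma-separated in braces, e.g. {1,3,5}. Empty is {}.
Answer: {4,6,7}

Derivation:
Constraint 1 (X + W = U) on D(X)={3,4,5,6,10} D(W)={4,6,7,8,9} D(U)={5,6,7,9,10}: X {3,4,5,6,10}->{3,4,5,6}; W {4,6,7,8,9}->{4,6,7}; U {5,6,7,9,10}->{7,9,10}
Constraint 2 (X < U) on D(X)={3,4,5,6} D(U)={7,9,10}: no change
So after constraint 2: D(W) = {4,6,7}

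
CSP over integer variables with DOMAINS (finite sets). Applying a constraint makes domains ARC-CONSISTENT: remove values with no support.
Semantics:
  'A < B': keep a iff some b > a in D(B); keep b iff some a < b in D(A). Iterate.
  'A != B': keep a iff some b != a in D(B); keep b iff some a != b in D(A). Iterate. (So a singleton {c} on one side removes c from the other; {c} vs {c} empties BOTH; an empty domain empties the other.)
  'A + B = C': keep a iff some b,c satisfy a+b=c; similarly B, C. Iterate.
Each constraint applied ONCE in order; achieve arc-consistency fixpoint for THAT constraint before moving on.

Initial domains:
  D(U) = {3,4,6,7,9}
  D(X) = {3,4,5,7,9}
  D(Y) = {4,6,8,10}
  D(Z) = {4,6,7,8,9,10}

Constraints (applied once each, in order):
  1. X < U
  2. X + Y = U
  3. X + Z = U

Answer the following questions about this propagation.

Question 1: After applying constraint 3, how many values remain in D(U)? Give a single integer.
Answer: 2

Derivation:
Constraint 1 (X < U) on D(X)={3,4,5,7,9} D(U)={3,4,6,7,9}: X {3,4,5,7,9}->{3,4,5,7}; U {3,4,6,7,9}->{4,6,7,9}
Constraint 2 (X + Y = U) on D(X)={3,4,5,7} D(Y)={4,6,8,10} D(U)={4,6,7,9}: X {3,4,5,7}->{3,5}; Y {4,6,8,10}->{4,6}; U {4,6,7,9}->{7,9}
Constraint 3 (X + Z = U) on D(X)={3,5} D(Z)={4,6,7,8,9,10} D(U)={7,9}: Z {4,6,7,8,9,10}->{4,6}
So after constraint 3: D(U)={7,9}, size = 2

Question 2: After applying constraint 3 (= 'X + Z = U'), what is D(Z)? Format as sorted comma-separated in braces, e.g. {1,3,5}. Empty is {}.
Constraint 1 (X < U) on D(X)={3,4,5,7,9} D(U)={3,4,6,7,9}: X {3,4,5,7,9}->{3,4,5,7}; U {3,4,6,7,9}->{4,6,7,9}
Constraint 2 (X + Y = U) on D(X)={3,4,5,7} D(Y)={4,6,8,10} D(U)={4,6,7,9}: X {3,4,5,7}->{3,5}; Y {4,6,8,10}->{4,6}; U {4,6,7,9}->{7,9}
Constraint 3 (X + Z = U) on D(X)={3,5} D(Z)={4,6,7,8,9,10} D(U)={7,9}: Z {4,6,7,8,9,10}->{4,6}
So after constraint 3: D(Z) = {4,6}

Answer: {4,6}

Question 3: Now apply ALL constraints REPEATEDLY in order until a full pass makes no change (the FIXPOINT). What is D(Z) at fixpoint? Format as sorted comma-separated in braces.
pass 0 (initial): D(Z)={4,6,7,8,9,10}
pass 1: U {3,4,6,7,9}->{7,9}; X {3,4,5,7,9}->{3,5}; Y {4,6,8,10}->{4,6}; Z {4,6,7,8,9,10}->{4,6}
pass 2: no change
Fixpoint after 2 passes: D(Z) = {4,6}

Answer: {4,6}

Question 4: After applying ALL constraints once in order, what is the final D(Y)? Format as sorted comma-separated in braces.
Answer: {4,6}

Derivation:
Constraint 1 (X < U) on D(X)={3,4,5,7,9} D(U)={3,4,6,7,9}: X {3,4,5,7,9}->{3,4,5,7}; U {3,4,6,7,9}->{4,6,7,9}
Constraint 2 (X + Y = U) on D(X)={3,4,5,7} D(Y)={4,6,8,10} D(U)={4,6,7,9}: X {3,4,5,7}->{3,5}; Y {4,6,8,10}->{4,6}; U {4,6,7,9}->{7,9}
Constraint 3 (X + Z = U) on D(X)={3,5} D(Z)={4,6,7,8,9,10} D(U)={7,9}: Z {4,6,7,8,9,10}->{4,6}
So after all 3 constraints: D(Y) = {4,6}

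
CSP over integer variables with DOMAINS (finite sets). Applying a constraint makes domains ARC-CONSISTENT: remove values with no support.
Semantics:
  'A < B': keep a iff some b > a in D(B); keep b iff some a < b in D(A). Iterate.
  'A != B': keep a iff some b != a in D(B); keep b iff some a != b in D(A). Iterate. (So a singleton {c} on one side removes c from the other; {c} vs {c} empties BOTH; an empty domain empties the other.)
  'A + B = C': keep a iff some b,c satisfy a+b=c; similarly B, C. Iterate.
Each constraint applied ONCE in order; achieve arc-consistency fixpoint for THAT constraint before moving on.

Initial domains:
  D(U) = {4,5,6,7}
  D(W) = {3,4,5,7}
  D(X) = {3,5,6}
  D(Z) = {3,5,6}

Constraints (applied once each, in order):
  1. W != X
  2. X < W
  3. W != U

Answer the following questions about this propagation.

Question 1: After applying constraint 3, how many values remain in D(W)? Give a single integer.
Constraint 1 (W != X) on D(W)={3,4,5,7} D(X)={3,5,6}: no change
Constraint 2 (X < W) on D(X)={3,5,6} D(W)={3,4,5,7}: W {3,4,5,7}->{4,5,7}
Constraint 3 (W != U) on D(W)={4,5,7} D(U)={4,5,6,7}: no change
So after constraint 3: D(W)={4,5,7}, size = 3

Answer: 3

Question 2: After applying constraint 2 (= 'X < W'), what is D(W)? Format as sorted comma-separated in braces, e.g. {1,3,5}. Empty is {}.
Answer: {4,5,7}

Derivation:
Constraint 1 (W != X) on D(W)={3,4,5,7} D(X)={3,5,6}: no change
Constraint 2 (X < W) on D(X)={3,5,6} D(W)={3,4,5,7}: W {3,4,5,7}->{4,5,7}
So after constraint 2: D(W) = {4,5,7}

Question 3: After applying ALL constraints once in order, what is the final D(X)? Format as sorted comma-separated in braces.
Answer: {3,5,6}

Derivation:
Constraint 1 (W != X) on D(W)={3,4,5,7} D(X)={3,5,6}: no change
Constraint 2 (X < W) on D(X)={3,5,6} D(W)={3,4,5,7}: W {3,4,5,7}->{4,5,7}
Constraint 3 (W != U) on D(W)={4,5,7} D(U)={4,5,6,7}: no change
So after all 3 constraints: D(X) = {3,5,6}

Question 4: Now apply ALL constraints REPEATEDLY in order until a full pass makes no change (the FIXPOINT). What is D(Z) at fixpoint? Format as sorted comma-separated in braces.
pass 0 (initial): D(Z)={3,5,6}
pass 1: W {3,4,5,7}->{4,5,7}
pass 2: no change
Fixpoint after 2 passes: D(Z) = {3,5,6}

Answer: {3,5,6}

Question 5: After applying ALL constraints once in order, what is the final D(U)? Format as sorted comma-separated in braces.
Answer: {4,5,6,7}

Derivation:
Constraint 1 (W != X) on D(W)={3,4,5,7} D(X)={3,5,6}: no change
Constraint 2 (X < W) on D(X)={3,5,6} D(W)={3,4,5,7}: W {3,4,5,7}->{4,5,7}
Constraint 3 (W != U) on D(W)={4,5,7} D(U)={4,5,6,7}: no change
So after all 3 constraints: D(U) = {4,5,6,7}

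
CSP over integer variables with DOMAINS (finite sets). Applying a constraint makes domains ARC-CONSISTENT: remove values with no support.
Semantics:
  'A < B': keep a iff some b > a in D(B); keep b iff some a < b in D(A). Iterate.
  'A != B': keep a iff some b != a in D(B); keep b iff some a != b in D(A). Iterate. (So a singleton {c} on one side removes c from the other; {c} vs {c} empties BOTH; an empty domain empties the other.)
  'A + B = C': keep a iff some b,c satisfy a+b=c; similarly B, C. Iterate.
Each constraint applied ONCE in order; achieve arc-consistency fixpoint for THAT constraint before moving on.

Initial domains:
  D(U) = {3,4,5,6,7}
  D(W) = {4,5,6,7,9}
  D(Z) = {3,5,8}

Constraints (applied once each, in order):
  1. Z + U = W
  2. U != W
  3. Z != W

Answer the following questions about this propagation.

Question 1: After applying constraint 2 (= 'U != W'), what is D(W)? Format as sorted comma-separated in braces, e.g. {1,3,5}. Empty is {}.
Constraint 1 (Z + U = W) on D(Z)={3,5,8} D(U)={3,4,5,6,7} D(W)={4,5,6,7,9}: Z {3,5,8}->{3,5}; U {3,4,5,6,7}->{3,4,6}; W {4,5,6,7,9}->{6,7,9}
Constraint 2 (U != W) on D(U)={3,4,6} D(W)={6,7,9}: no change
So after constraint 2: D(W) = {6,7,9}

Answer: {6,7,9}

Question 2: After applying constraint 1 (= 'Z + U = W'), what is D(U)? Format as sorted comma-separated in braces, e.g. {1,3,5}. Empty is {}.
Answer: {3,4,6}

Derivation:
Constraint 1 (Z + U = W) on D(Z)={3,5,8} D(U)={3,4,5,6,7} D(W)={4,5,6,7,9}: Z {3,5,8}->{3,5}; U {3,4,5,6,7}->{3,4,6}; W {4,5,6,7,9}->{6,7,9}
So after constraint 1: D(U) = {3,4,6}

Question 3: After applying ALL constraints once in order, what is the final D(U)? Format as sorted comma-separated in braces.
Answer: {3,4,6}

Derivation:
Constraint 1 (Z + U = W) on D(Z)={3,5,8} D(U)={3,4,5,6,7} D(W)={4,5,6,7,9}: Z {3,5,8}->{3,5}; U {3,4,5,6,7}->{3,4,6}; W {4,5,6,7,9}->{6,7,9}
Constraint 2 (U != W) on D(U)={3,4,6} D(W)={6,7,9}: no change
Constraint 3 (Z != W) on D(Z)={3,5} D(W)={6,7,9}: no change
So after all 3 constraints: D(U) = {3,4,6}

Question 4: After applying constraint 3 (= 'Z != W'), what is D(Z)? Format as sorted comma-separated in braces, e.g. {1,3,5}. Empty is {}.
Constraint 1 (Z + U = W) on D(Z)={3,5,8} D(U)={3,4,5,6,7} D(W)={4,5,6,7,9}: Z {3,5,8}->{3,5}; U {3,4,5,6,7}->{3,4,6}; W {4,5,6,7,9}->{6,7,9}
Constraint 2 (U != W) on D(U)={3,4,6} D(W)={6,7,9}: no change
Constraint 3 (Z != W) on D(Z)={3,5} D(W)={6,7,9}: no change
So after constraint 3: D(Z) = {3,5}

Answer: {3,5}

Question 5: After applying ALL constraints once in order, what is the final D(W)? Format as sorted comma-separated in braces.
Answer: {6,7,9}

Derivation:
Constraint 1 (Z + U = W) on D(Z)={3,5,8} D(U)={3,4,5,6,7} D(W)={4,5,6,7,9}: Z {3,5,8}->{3,5}; U {3,4,5,6,7}->{3,4,6}; W {4,5,6,7,9}->{6,7,9}
Constraint 2 (U != W) on D(U)={3,4,6} D(W)={6,7,9}: no change
Constraint 3 (Z != W) on D(Z)={3,5} D(W)={6,7,9}: no change
So after all 3 constraints: D(W) = {6,7,9}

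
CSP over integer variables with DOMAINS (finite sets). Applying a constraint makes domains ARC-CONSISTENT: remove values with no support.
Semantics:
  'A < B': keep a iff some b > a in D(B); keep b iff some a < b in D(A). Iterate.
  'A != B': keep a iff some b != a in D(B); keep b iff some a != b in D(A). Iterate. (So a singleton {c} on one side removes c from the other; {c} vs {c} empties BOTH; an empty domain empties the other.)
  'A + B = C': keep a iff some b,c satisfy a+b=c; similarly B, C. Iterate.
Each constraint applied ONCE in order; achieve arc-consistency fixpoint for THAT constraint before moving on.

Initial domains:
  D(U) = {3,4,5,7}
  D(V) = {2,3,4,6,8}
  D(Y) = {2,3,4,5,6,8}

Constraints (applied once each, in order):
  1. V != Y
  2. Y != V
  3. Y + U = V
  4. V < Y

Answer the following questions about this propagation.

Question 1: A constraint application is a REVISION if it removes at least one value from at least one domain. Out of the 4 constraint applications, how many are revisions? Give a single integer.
Constraint 1 (V != Y) on D(V)={2,3,4,6,8} D(Y)={2,3,4,5,6,8}: no change => not a revision
Constraint 2 (Y != V) on D(Y)={2,3,4,5,6,8} D(V)={2,3,4,6,8}: no change => not a revision
Constraint 3 (Y + U = V) on D(Y)={2,3,4,5,6,8} D(U)={3,4,5,7} D(V)={2,3,4,6,8}: Y {2,3,4,5,6,8}->{2,3,4,5}; U {3,4,5,7}->{3,4,5}; V {2,3,4,6,8}->{6,8} => REVISION
Constraint 4 (V < Y) on D(V)={6,8} D(Y)={2,3,4,5}: V {6,8}->{}; Y {2,3,4,5}->{} => REVISION
Total revisions = 2

Answer: 2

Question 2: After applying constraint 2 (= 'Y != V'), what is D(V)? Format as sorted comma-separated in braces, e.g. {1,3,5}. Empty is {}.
Answer: {2,3,4,6,8}

Derivation:
Constraint 1 (V != Y) on D(V)={2,3,4,6,8} D(Y)={2,3,4,5,6,8}: no change
Constraint 2 (Y != V) on D(Y)={2,3,4,5,6,8} D(V)={2,3,4,6,8}: no change
So after constraint 2: D(V) = {2,3,4,6,8}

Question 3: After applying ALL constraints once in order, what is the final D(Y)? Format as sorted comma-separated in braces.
Constraint 1 (V != Y) on D(V)={2,3,4,6,8} D(Y)={2,3,4,5,6,8}: no change
Constraint 2 (Y != V) on D(Y)={2,3,4,5,6,8} D(V)={2,3,4,6,8}: no change
Constraint 3 (Y + U = V) on D(Y)={2,3,4,5,6,8} D(U)={3,4,5,7} D(V)={2,3,4,6,8}: Y {2,3,4,5,6,8}->{2,3,4,5}; U {3,4,5,7}->{3,4,5}; V {2,3,4,6,8}->{6,8}
Constraint 4 (V < Y) on D(V)={6,8} D(Y)={2,3,4,5}: V {6,8}->{}; Y {2,3,4,5}->{}
So after all 4 constraints: D(Y) = {}

Answer: {}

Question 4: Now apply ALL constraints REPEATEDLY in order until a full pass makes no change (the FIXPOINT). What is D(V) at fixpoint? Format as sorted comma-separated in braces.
Answer: {}

Derivation:
pass 0 (initial): D(V)={2,3,4,6,8}
pass 1: U {3,4,5,7}->{3,4,5}; V {2,3,4,6,8}->{}; Y {2,3,4,5,6,8}->{}
pass 2: U {3,4,5}->{}
pass 3: no change
Fixpoint after 3 passes: D(V) = {}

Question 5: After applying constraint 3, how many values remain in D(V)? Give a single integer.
Answer: 2

Derivation:
Constraint 1 (V != Y) on D(V)={2,3,4,6,8} D(Y)={2,3,4,5,6,8}: no change
Constraint 2 (Y != V) on D(Y)={2,3,4,5,6,8} D(V)={2,3,4,6,8}: no change
Constraint 3 (Y + U = V) on D(Y)={2,3,4,5,6,8} D(U)={3,4,5,7} D(V)={2,3,4,6,8}: Y {2,3,4,5,6,8}->{2,3,4,5}; U {3,4,5,7}->{3,4,5}; V {2,3,4,6,8}->{6,8}
So after constraint 3: D(V)={6,8}, size = 2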